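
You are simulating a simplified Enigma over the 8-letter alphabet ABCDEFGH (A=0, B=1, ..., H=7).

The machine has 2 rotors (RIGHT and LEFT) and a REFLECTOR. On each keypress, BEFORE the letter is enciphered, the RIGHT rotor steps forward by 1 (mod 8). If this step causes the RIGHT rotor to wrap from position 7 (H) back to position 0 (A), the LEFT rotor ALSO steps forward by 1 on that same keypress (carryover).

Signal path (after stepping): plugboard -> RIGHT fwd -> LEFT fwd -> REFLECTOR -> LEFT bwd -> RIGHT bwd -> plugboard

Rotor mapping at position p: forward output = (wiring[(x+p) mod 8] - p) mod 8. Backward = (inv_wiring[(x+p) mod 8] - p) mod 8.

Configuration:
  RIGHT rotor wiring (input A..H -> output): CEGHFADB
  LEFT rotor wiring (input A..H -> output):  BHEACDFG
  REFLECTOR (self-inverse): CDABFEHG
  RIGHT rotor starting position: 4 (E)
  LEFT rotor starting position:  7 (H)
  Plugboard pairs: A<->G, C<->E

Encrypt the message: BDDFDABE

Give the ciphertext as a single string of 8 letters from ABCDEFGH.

Answer: GBCCGBCG

Derivation:
Char 1 ('B'): step: R->5, L=7; B->plug->B->R->G->L->E->refl->F->L'->D->R'->A->plug->G
Char 2 ('D'): step: R->6, L=7; D->plug->D->R->G->L->E->refl->F->L'->D->R'->B->plug->B
Char 3 ('D'): step: R->7, L=7; D->plug->D->R->H->L->G->refl->H->L'->A->R'->E->plug->C
Char 4 ('F'): step: R->0, L->0 (L advanced); F->plug->F->R->A->L->B->refl->D->L'->F->R'->E->plug->C
Char 5 ('D'): step: R->1, L=0; D->plug->D->R->E->L->C->refl->A->L'->D->R'->A->plug->G
Char 6 ('A'): step: R->2, L=0; A->plug->G->R->A->L->B->refl->D->L'->F->R'->B->plug->B
Char 7 ('B'): step: R->3, L=0; B->plug->B->R->C->L->E->refl->F->L'->G->R'->E->plug->C
Char 8 ('E'): step: R->4, L=0; E->plug->C->R->H->L->G->refl->H->L'->B->R'->A->plug->G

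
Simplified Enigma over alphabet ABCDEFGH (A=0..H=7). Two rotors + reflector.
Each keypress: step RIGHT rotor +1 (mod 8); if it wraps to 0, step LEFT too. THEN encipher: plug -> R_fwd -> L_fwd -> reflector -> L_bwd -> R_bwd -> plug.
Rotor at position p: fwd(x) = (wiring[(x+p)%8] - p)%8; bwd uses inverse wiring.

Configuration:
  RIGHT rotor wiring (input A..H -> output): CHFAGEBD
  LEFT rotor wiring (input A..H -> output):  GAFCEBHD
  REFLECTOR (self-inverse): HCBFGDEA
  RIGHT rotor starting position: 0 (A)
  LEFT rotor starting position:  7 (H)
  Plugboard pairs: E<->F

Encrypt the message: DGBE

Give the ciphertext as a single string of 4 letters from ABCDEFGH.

Answer: BAFB

Derivation:
Char 1 ('D'): step: R->1, L=7; D->plug->D->R->F->L->F->refl->D->L'->E->R'->B->plug->B
Char 2 ('G'): step: R->2, L=7; G->plug->G->R->A->L->E->refl->G->L'->D->R'->A->plug->A
Char 3 ('B'): step: R->3, L=7; B->plug->B->R->D->L->G->refl->E->L'->A->R'->E->plug->F
Char 4 ('E'): step: R->4, L=7; E->plug->F->R->D->L->G->refl->E->L'->A->R'->B->plug->B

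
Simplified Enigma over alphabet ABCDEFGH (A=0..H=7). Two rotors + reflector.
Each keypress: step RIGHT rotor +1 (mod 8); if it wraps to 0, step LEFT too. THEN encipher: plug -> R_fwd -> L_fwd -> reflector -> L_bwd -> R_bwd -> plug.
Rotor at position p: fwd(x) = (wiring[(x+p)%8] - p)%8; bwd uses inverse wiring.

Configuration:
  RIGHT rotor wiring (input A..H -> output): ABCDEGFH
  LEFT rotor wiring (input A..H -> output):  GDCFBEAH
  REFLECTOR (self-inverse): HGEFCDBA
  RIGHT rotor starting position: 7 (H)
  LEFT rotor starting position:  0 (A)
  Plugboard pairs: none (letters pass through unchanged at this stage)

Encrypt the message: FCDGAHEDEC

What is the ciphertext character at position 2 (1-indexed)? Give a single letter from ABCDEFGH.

Char 1 ('F'): step: R->0, L->1 (L advanced); F->plug->F->R->G->L->G->refl->B->L'->B->R'->B->plug->B
Char 2 ('C'): step: R->1, L=1; C->plug->C->R->C->L->E->refl->C->L'->A->R'->A->plug->A

A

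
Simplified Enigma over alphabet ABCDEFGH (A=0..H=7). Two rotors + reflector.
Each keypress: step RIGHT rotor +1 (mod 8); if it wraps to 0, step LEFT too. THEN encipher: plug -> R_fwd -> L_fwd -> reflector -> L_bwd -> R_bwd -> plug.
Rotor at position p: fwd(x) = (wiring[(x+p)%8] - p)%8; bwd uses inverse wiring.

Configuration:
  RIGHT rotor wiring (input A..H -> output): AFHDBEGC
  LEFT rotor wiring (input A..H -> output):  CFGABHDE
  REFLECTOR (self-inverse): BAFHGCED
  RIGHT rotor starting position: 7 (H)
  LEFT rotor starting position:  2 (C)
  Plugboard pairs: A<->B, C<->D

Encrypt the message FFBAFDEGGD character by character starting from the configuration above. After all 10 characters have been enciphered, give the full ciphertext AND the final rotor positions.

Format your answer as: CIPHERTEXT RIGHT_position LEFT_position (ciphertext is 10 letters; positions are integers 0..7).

Answer: CHDBDBDHBG 1 4

Derivation:
Char 1 ('F'): step: R->0, L->3 (L advanced); F->plug->F->R->E->L->B->refl->A->L'->D->R'->D->plug->C
Char 2 ('F'): step: R->1, L=3; F->plug->F->R->F->L->H->refl->D->L'->H->R'->H->plug->H
Char 3 ('B'): step: R->2, L=3; B->plug->A->R->F->L->H->refl->D->L'->H->R'->C->plug->D
Char 4 ('A'): step: R->3, L=3; A->plug->B->R->G->L->C->refl->F->L'->A->R'->A->plug->B
Char 5 ('F'): step: R->4, L=3; F->plug->F->R->B->L->G->refl->E->L'->C->R'->C->plug->D
Char 6 ('D'): step: R->5, L=3; D->plug->C->R->F->L->H->refl->D->L'->H->R'->A->plug->B
Char 7 ('E'): step: R->6, L=3; E->plug->E->R->B->L->G->refl->E->L'->C->R'->C->plug->D
Char 8 ('G'): step: R->7, L=3; G->plug->G->R->F->L->H->refl->D->L'->H->R'->H->plug->H
Char 9 ('G'): step: R->0, L->4 (L advanced); G->plug->G->R->G->L->C->refl->F->L'->A->R'->A->plug->B
Char 10 ('D'): step: R->1, L=4; D->plug->C->R->C->L->H->refl->D->L'->B->R'->G->plug->G
Final: ciphertext=CHDBDBDHBG, RIGHT=1, LEFT=4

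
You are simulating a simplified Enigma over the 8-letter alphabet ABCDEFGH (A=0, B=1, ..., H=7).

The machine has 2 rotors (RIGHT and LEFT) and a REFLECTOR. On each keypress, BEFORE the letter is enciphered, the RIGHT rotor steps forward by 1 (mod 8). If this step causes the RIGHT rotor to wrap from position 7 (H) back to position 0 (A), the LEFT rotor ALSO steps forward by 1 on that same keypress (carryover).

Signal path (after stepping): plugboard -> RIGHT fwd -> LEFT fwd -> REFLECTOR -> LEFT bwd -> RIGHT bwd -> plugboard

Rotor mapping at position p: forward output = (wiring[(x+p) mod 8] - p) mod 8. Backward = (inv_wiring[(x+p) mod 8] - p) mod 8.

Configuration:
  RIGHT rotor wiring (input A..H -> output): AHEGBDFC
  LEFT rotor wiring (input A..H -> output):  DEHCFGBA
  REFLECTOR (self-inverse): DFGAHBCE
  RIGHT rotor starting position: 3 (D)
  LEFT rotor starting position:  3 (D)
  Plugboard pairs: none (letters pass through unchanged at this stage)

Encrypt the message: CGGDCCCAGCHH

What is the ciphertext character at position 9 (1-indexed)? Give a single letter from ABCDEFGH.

Char 1 ('C'): step: R->4, L=3; C->plug->C->R->B->L->C->refl->G->L'->D->R'->F->plug->F
Char 2 ('G'): step: R->5, L=3; G->plug->G->R->B->L->C->refl->G->L'->D->R'->D->plug->D
Char 3 ('G'): step: R->6, L=3; G->plug->G->R->D->L->G->refl->C->L'->B->R'->D->plug->D
Char 4 ('D'): step: R->7, L=3; D->plug->D->R->F->L->A->refl->D->L'->C->R'->F->plug->F
Char 5 ('C'): step: R->0, L->4 (L advanced); C->plug->C->R->E->L->H->refl->E->L'->D->R'->F->plug->F
Char 6 ('C'): step: R->1, L=4; C->plug->C->R->F->L->A->refl->D->L'->G->R'->A->plug->A
Char 7 ('C'): step: R->2, L=4; C->plug->C->R->H->L->G->refl->C->L'->B->R'->D->plug->D
Char 8 ('A'): step: R->3, L=4; A->plug->A->R->D->L->E->refl->H->L'->E->R'->G->plug->G
Char 9 ('G'): step: R->4, L=4; G->plug->G->R->A->L->B->refl->F->L'->C->R'->H->plug->H

H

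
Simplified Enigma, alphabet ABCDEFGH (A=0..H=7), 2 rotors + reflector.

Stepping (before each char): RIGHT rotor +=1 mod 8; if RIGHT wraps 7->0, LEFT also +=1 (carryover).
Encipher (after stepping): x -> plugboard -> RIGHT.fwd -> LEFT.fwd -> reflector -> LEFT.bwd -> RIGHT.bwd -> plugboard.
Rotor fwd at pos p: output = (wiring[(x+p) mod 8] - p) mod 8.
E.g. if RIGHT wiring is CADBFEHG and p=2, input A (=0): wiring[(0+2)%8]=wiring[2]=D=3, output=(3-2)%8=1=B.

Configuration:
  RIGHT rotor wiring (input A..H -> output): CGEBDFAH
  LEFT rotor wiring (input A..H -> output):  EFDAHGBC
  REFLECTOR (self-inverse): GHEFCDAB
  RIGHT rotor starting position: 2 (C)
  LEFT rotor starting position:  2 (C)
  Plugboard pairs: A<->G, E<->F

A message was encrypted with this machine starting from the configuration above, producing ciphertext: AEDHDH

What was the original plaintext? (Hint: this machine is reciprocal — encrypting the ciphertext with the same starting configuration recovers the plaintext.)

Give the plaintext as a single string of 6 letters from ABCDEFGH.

Answer: GGFGHF

Derivation:
Char 1 ('A'): step: R->3, L=2; A->plug->G->R->D->L->E->refl->C->L'->G->R'->A->plug->G
Char 2 ('E'): step: R->4, L=2; E->plug->F->R->C->L->F->refl->D->L'->H->R'->A->plug->G
Char 3 ('D'): step: R->5, L=2; D->plug->D->R->F->L->A->refl->G->L'->B->R'->E->plug->F
Char 4 ('H'): step: R->6, L=2; H->plug->H->R->H->L->D->refl->F->L'->C->R'->A->plug->G
Char 5 ('D'): step: R->7, L=2; D->plug->D->R->F->L->A->refl->G->L'->B->R'->H->plug->H
Char 6 ('H'): step: R->0, L->3 (L advanced); H->plug->H->R->H->L->A->refl->G->L'->D->R'->E->plug->F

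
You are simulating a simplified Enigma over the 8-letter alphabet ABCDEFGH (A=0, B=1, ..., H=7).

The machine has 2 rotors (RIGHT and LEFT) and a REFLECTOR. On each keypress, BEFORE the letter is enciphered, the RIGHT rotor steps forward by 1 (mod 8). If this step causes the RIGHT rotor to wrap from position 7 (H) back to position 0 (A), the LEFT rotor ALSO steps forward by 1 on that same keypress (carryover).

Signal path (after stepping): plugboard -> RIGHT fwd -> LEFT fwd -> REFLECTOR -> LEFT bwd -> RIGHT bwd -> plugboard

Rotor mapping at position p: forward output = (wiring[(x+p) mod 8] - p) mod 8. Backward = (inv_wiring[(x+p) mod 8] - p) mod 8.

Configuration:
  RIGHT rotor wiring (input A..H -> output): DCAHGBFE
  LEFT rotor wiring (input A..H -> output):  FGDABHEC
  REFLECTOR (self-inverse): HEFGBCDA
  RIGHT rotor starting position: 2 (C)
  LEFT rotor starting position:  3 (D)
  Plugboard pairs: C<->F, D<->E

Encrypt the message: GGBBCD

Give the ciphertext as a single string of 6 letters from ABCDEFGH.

Char 1 ('G'): step: R->3, L=3; G->plug->G->R->H->L->A->refl->H->L'->E->R'->A->plug->A
Char 2 ('G'): step: R->4, L=3; G->plug->G->R->E->L->H->refl->A->L'->H->R'->E->plug->D
Char 3 ('B'): step: R->5, L=3; B->plug->B->R->A->L->F->refl->C->L'->F->R'->E->plug->D
Char 4 ('B'): step: R->6, L=3; B->plug->B->R->G->L->D->refl->G->L'->B->R'->F->plug->C
Char 5 ('C'): step: R->7, L=3; C->plug->F->R->H->L->A->refl->H->L'->E->R'->B->plug->B
Char 6 ('D'): step: R->0, L->4 (L advanced); D->plug->E->R->G->L->H->refl->A->L'->C->R'->B->plug->B

Answer: ADDCBB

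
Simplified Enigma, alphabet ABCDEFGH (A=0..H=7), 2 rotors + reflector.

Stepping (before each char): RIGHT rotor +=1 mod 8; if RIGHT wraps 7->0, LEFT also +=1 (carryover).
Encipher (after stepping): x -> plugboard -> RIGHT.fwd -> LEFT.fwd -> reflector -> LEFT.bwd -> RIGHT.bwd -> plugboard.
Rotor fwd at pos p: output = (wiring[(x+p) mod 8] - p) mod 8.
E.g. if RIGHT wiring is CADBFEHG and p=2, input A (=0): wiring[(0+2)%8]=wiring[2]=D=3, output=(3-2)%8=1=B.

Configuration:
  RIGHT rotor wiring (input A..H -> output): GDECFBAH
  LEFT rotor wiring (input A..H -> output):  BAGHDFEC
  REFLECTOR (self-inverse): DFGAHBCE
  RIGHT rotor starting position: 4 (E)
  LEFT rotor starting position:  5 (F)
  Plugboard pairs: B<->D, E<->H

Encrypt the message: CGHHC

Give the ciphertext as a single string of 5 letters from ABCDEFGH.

Answer: GHEAF

Derivation:
Char 1 ('C'): step: R->5, L=5; C->plug->C->R->C->L->F->refl->B->L'->F->R'->G->plug->G
Char 2 ('G'): step: R->6, L=5; G->plug->G->R->H->L->G->refl->C->L'->G->R'->E->plug->H
Char 3 ('H'): step: R->7, L=5; H->plug->E->R->D->L->E->refl->H->L'->B->R'->H->plug->E
Char 4 ('H'): step: R->0, L->6 (L advanced); H->plug->E->R->F->L->B->refl->F->L'->G->R'->A->plug->A
Char 5 ('C'): step: R->1, L=6; C->plug->C->R->B->L->E->refl->H->L'->H->R'->F->plug->F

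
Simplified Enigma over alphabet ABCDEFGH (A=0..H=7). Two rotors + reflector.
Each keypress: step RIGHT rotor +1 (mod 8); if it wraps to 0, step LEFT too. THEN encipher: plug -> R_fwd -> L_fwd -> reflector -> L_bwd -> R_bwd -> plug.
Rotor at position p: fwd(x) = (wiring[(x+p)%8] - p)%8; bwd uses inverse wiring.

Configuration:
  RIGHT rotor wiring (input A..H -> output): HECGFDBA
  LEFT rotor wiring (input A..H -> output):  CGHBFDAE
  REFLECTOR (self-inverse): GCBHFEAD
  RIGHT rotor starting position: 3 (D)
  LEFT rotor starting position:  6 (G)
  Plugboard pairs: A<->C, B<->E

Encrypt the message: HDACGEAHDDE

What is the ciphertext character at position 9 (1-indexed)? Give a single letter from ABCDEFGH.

Char 1 ('H'): step: R->4, L=6; H->plug->H->R->C->L->E->refl->F->L'->H->R'->B->plug->E
Char 2 ('D'): step: R->5, L=6; D->plug->D->R->C->L->E->refl->F->L'->H->R'->E->plug->B
Char 3 ('A'): step: R->6, L=6; A->plug->C->R->B->L->G->refl->A->L'->D->R'->A->plug->C
Char 4 ('C'): step: R->7, L=6; C->plug->A->R->B->L->G->refl->A->L'->D->R'->D->plug->D
Char 5 ('G'): step: R->0, L->7 (L advanced); G->plug->G->R->B->L->D->refl->H->L'->C->R'->C->plug->A
Char 6 ('E'): step: R->1, L=7; E->plug->B->R->B->L->D->refl->H->L'->C->R'->E->plug->B
Char 7 ('A'): step: R->2, L=7; A->plug->C->R->D->L->A->refl->G->L'->F->R'->G->plug->G
Char 8 ('H'): step: R->3, L=7; H->plug->H->R->H->L->B->refl->C->L'->E->R'->F->plug->F
Char 9 ('D'): step: R->4, L=7; D->plug->D->R->E->L->C->refl->B->L'->H->R'->B->plug->E

E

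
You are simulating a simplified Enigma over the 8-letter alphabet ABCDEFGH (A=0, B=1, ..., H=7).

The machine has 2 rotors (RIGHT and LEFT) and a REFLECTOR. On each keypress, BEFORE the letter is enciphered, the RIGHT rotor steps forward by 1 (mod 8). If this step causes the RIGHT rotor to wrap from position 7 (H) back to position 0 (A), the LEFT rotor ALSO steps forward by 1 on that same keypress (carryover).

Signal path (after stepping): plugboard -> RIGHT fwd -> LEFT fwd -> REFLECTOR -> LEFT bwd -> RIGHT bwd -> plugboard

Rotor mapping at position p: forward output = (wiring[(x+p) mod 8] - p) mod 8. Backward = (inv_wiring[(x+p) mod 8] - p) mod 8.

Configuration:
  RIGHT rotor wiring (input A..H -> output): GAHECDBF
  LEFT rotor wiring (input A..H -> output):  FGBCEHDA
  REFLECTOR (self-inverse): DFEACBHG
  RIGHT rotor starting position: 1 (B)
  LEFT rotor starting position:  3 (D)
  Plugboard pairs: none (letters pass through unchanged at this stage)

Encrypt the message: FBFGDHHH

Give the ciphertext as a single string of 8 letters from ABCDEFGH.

Char 1 ('F'): step: R->2, L=3; F->plug->F->R->D->L->A->refl->D->L'->G->R'->H->plug->H
Char 2 ('B'): step: R->3, L=3; B->plug->B->R->H->L->G->refl->H->L'->A->R'->C->plug->C
Char 3 ('F'): step: R->4, L=3; F->plug->F->R->E->L->F->refl->B->L'->B->R'->D->plug->D
Char 4 ('G'): step: R->5, L=3; G->plug->G->R->H->L->G->refl->H->L'->A->R'->C->plug->C
Char 5 ('D'): step: R->6, L=3; D->plug->D->R->C->L->E->refl->C->L'->F->R'->H->plug->H
Char 6 ('H'): step: R->7, L=3; H->plug->H->R->C->L->E->refl->C->L'->F->R'->E->plug->E
Char 7 ('H'): step: R->0, L->4 (L advanced); H->plug->H->R->F->L->C->refl->E->L'->D->R'->F->plug->F
Char 8 ('H'): step: R->1, L=4; H->plug->H->R->F->L->C->refl->E->L'->D->R'->C->plug->C

Answer: HCDCHEFC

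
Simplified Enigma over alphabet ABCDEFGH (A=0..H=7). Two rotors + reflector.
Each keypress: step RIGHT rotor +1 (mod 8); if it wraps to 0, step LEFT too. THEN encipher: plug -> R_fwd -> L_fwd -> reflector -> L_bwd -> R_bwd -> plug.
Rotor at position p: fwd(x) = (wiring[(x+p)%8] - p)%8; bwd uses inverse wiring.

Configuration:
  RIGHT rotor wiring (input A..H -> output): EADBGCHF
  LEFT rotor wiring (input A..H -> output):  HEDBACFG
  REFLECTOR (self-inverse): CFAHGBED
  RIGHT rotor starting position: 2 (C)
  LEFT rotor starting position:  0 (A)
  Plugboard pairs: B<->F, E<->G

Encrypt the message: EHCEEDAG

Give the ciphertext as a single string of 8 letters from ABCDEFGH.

Answer: DBFDABDF

Derivation:
Char 1 ('E'): step: R->3, L=0; E->plug->G->R->F->L->C->refl->A->L'->E->R'->D->plug->D
Char 2 ('H'): step: R->4, L=0; H->plug->H->R->F->L->C->refl->A->L'->E->R'->F->plug->B
Char 3 ('C'): step: R->5, L=0; C->plug->C->R->A->L->H->refl->D->L'->C->R'->B->plug->F
Char 4 ('E'): step: R->6, L=0; E->plug->G->R->A->L->H->refl->D->L'->C->R'->D->plug->D
Char 5 ('E'): step: R->7, L=0; E->plug->G->R->D->L->B->refl->F->L'->G->R'->A->plug->A
Char 6 ('D'): step: R->0, L->1 (L advanced); D->plug->D->R->B->L->C->refl->A->L'->C->R'->F->plug->B
Char 7 ('A'): step: R->1, L=1; A->plug->A->R->H->L->G->refl->E->L'->F->R'->D->plug->D
Char 8 ('G'): step: R->2, L=1; G->plug->E->R->F->L->E->refl->G->L'->H->R'->B->plug->F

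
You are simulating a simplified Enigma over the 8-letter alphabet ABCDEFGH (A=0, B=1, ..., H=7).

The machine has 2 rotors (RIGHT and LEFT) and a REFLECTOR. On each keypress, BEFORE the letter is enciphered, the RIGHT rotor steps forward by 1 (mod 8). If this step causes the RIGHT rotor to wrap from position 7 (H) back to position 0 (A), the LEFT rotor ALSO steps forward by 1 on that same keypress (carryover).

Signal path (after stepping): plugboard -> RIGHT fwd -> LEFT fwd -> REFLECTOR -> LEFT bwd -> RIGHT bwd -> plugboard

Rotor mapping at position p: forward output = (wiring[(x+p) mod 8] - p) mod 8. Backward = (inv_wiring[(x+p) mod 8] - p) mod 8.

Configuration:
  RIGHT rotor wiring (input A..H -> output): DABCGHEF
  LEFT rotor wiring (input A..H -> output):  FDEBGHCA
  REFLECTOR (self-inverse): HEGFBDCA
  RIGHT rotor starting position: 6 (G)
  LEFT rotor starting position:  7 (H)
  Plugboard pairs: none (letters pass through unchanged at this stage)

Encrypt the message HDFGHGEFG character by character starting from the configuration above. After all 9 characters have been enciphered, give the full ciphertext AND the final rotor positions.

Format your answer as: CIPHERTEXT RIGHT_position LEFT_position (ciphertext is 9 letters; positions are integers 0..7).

Answer: AAHBCEAAC 7 0

Derivation:
Char 1 ('H'): step: R->7, L=7; H->plug->H->R->F->L->H->refl->A->L'->G->R'->A->plug->A
Char 2 ('D'): step: R->0, L->0 (L advanced); D->plug->D->R->C->L->E->refl->B->L'->D->R'->A->plug->A
Char 3 ('F'): step: R->1, L=0; F->plug->F->R->D->L->B->refl->E->L'->C->R'->H->plug->H
Char 4 ('G'): step: R->2, L=0; G->plug->G->R->B->L->D->refl->F->L'->A->R'->B->plug->B
Char 5 ('H'): step: R->3, L=0; H->plug->H->R->G->L->C->refl->G->L'->E->R'->C->plug->C
Char 6 ('G'): step: R->4, L=0; G->plug->G->R->F->L->H->refl->A->L'->H->R'->E->plug->E
Char 7 ('E'): step: R->5, L=0; E->plug->E->R->D->L->B->refl->E->L'->C->R'->A->plug->A
Char 8 ('F'): step: R->6, L=0; F->plug->F->R->E->L->G->refl->C->L'->G->R'->A->plug->A
Char 9 ('G'): step: R->7, L=0; G->plug->G->R->A->L->F->refl->D->L'->B->R'->C->plug->C
Final: ciphertext=AAHBCEAAC, RIGHT=7, LEFT=0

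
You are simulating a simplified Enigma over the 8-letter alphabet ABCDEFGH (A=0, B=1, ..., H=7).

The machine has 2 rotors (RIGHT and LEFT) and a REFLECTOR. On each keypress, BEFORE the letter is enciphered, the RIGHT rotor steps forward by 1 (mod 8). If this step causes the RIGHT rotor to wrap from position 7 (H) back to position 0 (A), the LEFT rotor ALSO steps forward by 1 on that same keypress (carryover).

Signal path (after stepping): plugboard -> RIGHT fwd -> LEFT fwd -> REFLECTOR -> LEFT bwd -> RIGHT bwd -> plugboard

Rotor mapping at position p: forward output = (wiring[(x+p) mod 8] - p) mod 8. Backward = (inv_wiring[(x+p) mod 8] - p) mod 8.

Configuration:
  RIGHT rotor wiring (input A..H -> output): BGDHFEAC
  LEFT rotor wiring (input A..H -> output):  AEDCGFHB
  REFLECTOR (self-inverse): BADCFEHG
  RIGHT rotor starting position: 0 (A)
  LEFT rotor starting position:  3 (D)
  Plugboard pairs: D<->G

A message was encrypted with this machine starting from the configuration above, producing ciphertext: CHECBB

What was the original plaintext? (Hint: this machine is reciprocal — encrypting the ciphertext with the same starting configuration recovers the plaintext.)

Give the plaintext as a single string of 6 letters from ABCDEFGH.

Answer: FFFBCG

Derivation:
Char 1 ('C'): step: R->1, L=3; C->plug->C->R->G->L->B->refl->A->L'->H->R'->F->plug->F
Char 2 ('H'): step: R->2, L=3; H->plug->H->R->E->L->G->refl->H->L'->A->R'->F->plug->F
Char 3 ('E'): step: R->3, L=3; E->plug->E->R->H->L->A->refl->B->L'->G->R'->F->plug->F
Char 4 ('C'): step: R->4, L=3; C->plug->C->R->E->L->G->refl->H->L'->A->R'->B->plug->B
Char 5 ('B'): step: R->5, L=3; B->plug->B->R->D->L->E->refl->F->L'->F->R'->C->plug->C
Char 6 ('B'): step: R->6, L=3; B->plug->B->R->E->L->G->refl->H->L'->A->R'->D->plug->G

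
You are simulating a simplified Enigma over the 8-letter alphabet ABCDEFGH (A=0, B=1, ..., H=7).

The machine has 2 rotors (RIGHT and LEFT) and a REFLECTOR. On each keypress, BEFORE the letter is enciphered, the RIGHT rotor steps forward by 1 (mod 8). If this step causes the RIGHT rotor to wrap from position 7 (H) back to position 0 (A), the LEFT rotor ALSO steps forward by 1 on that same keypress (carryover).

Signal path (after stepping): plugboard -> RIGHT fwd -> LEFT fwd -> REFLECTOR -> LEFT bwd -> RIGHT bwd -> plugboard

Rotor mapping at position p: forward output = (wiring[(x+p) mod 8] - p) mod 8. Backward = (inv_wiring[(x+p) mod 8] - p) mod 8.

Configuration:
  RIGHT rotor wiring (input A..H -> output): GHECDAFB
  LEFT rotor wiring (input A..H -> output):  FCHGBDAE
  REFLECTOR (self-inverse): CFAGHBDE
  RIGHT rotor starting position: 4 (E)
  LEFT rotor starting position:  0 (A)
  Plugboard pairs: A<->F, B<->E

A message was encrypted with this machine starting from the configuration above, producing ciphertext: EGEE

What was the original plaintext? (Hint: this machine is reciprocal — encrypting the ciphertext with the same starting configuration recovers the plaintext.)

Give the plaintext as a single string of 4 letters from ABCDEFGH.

Answer: CEFG

Derivation:
Char 1 ('E'): step: R->5, L=0; E->plug->B->R->A->L->F->refl->B->L'->E->R'->C->plug->C
Char 2 ('G'): step: R->6, L=0; G->plug->G->R->F->L->D->refl->G->L'->D->R'->B->plug->E
Char 3 ('E'): step: R->7, L=0; E->plug->B->R->H->L->E->refl->H->L'->C->R'->A->plug->F
Char 4 ('E'): step: R->0, L->1 (L advanced); E->plug->B->R->H->L->E->refl->H->L'->F->R'->G->plug->G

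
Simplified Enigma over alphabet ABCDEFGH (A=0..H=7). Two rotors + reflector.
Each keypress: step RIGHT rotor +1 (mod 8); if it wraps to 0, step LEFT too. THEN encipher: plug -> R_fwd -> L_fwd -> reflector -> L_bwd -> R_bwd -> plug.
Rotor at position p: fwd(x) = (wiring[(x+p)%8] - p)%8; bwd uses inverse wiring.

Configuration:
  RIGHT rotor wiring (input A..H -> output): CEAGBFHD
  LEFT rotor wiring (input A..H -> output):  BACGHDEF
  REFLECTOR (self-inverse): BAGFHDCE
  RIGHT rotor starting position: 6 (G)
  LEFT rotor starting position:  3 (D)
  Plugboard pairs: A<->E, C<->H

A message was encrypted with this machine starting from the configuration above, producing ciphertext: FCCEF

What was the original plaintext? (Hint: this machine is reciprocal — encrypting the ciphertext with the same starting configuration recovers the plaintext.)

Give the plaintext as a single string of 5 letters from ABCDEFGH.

Char 1 ('F'): step: R->7, L=3; F->plug->F->R->C->L->A->refl->B->L'->D->R'->B->plug->B
Char 2 ('C'): step: R->0, L->4 (L advanced); C->plug->H->R->D->L->B->refl->A->L'->C->R'->A->plug->E
Char 3 ('C'): step: R->1, L=4; C->plug->H->R->B->L->H->refl->E->L'->F->R'->C->plug->H
Char 4 ('E'): step: R->2, L=4; E->plug->A->R->G->L->G->refl->C->L'->H->R'->C->plug->H
Char 5 ('F'): step: R->3, L=4; F->plug->F->R->H->L->C->refl->G->L'->G->R'->B->plug->B

Answer: BEHHB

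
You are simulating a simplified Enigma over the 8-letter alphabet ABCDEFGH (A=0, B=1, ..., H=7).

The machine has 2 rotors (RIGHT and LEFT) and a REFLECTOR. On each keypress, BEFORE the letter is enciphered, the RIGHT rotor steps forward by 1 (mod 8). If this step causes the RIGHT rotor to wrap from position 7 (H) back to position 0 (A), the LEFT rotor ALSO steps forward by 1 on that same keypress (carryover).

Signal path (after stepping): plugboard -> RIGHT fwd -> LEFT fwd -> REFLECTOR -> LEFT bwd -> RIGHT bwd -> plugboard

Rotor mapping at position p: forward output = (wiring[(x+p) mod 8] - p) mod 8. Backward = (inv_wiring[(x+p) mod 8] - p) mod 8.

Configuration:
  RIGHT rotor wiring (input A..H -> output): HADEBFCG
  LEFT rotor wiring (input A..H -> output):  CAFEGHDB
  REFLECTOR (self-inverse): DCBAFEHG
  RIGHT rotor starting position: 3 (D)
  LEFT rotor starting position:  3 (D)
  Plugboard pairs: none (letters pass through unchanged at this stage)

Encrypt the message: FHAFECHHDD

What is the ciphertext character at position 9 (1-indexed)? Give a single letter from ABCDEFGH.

Char 1 ('F'): step: R->4, L=3; F->plug->F->R->E->L->G->refl->H->L'->F->R'->A->plug->A
Char 2 ('H'): step: R->5, L=3; H->plug->H->R->E->L->G->refl->H->L'->F->R'->B->plug->B
Char 3 ('A'): step: R->6, L=3; A->plug->A->R->E->L->G->refl->H->L'->F->R'->E->plug->E
Char 4 ('F'): step: R->7, L=3; F->plug->F->R->C->L->E->refl->F->L'->G->R'->G->plug->G
Char 5 ('E'): step: R->0, L->4 (L advanced); E->plug->E->R->B->L->D->refl->A->L'->H->R'->A->plug->A
Char 6 ('C'): step: R->1, L=4; C->plug->C->R->D->L->F->refl->E->L'->F->R'->G->plug->G
Char 7 ('H'): step: R->2, L=4; H->plug->H->R->G->L->B->refl->C->L'->A->R'->E->plug->E
Char 8 ('H'): step: R->3, L=4; H->plug->H->R->A->L->C->refl->B->L'->G->R'->B->plug->B
Char 9 ('D'): step: R->4, L=4; D->plug->D->R->C->L->H->refl->G->L'->E->R'->F->plug->F

F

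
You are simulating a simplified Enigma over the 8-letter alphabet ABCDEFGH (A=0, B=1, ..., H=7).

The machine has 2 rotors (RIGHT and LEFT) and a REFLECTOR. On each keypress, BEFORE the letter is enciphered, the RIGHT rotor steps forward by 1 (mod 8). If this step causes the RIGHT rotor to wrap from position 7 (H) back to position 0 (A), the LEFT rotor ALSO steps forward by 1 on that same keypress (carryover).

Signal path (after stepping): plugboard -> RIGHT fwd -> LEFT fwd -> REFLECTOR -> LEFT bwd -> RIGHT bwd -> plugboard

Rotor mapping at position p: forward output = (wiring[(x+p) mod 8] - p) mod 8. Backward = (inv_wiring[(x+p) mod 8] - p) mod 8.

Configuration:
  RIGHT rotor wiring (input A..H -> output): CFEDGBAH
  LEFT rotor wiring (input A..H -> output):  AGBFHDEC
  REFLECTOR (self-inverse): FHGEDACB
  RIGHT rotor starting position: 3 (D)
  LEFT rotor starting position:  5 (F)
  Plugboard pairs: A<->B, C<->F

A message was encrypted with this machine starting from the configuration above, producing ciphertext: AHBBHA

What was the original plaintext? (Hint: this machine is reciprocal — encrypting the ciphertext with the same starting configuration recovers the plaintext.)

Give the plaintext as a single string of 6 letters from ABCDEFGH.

Char 1 ('A'): step: R->4, L=5; A->plug->B->R->F->L->E->refl->D->L'->D->R'->D->plug->D
Char 2 ('H'): step: R->5, L=5; H->plug->H->R->B->L->H->refl->B->L'->E->R'->A->plug->B
Char 3 ('B'): step: R->6, L=5; B->plug->A->R->C->L->F->refl->A->L'->G->R'->E->plug->E
Char 4 ('B'): step: R->7, L=5; B->plug->A->R->A->L->G->refl->C->L'->H->R'->F->plug->C
Char 5 ('H'): step: R->0, L->6 (L advanced); H->plug->H->R->H->L->F->refl->A->L'->D->R'->D->plug->D
Char 6 ('A'): step: R->1, L=6; A->plug->B->R->D->L->A->refl->F->L'->H->R'->F->plug->C

Answer: DBECDC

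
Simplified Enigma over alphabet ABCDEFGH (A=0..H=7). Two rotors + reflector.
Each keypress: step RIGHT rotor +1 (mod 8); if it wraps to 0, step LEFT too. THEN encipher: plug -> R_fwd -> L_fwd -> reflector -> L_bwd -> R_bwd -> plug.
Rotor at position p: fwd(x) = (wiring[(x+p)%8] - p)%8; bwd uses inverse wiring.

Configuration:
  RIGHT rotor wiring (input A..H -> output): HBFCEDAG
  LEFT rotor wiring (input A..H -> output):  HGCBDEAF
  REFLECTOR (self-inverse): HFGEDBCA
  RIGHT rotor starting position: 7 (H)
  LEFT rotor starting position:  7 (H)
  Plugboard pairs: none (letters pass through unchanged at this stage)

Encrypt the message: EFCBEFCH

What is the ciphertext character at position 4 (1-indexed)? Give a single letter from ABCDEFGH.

Char 1 ('E'): step: R->0, L->0 (L advanced); E->plug->E->R->E->L->D->refl->E->L'->F->R'->C->plug->C
Char 2 ('F'): step: R->1, L=0; F->plug->F->R->H->L->F->refl->B->L'->D->R'->D->plug->D
Char 3 ('C'): step: R->2, L=0; C->plug->C->R->C->L->C->refl->G->L'->B->R'->D->plug->D
Char 4 ('B'): step: R->3, L=0; B->plug->B->R->B->L->G->refl->C->L'->C->R'->H->plug->H

H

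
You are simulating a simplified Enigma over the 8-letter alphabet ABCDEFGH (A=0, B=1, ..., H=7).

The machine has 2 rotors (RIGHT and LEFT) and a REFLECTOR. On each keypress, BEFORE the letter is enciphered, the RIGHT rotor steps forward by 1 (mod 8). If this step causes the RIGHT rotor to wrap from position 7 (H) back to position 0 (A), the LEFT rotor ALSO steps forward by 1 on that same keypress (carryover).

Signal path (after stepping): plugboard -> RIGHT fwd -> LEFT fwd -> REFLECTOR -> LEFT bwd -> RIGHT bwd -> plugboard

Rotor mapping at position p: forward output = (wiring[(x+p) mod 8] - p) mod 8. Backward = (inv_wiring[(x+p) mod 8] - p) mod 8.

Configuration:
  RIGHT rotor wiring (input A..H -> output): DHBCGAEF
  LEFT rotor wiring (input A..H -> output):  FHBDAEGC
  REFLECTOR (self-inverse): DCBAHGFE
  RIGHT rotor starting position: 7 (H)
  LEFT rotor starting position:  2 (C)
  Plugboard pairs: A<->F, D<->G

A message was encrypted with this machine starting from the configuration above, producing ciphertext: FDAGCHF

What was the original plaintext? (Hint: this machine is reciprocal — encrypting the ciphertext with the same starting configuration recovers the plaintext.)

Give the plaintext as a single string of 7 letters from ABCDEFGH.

Answer: AFBFABA

Derivation:
Char 1 ('F'): step: R->0, L->3 (L advanced); F->plug->A->R->D->L->D->refl->A->L'->A->R'->F->plug->A
Char 2 ('D'): step: R->1, L=3; D->plug->G->R->E->L->H->refl->E->L'->G->R'->A->plug->F
Char 3 ('A'): step: R->2, L=3; A->plug->F->R->D->L->D->refl->A->L'->A->R'->B->plug->B
Char 4 ('G'): step: R->3, L=3; G->plug->D->R->B->L->F->refl->G->L'->H->R'->A->plug->F
Char 5 ('C'): step: R->4, L=3; C->plug->C->R->A->L->A->refl->D->L'->D->R'->F->plug->A
Char 6 ('H'): step: R->5, L=3; H->plug->H->R->B->L->F->refl->G->L'->H->R'->B->plug->B
Char 7 ('F'): step: R->6, L=3; F->plug->A->R->G->L->E->refl->H->L'->E->R'->F->plug->A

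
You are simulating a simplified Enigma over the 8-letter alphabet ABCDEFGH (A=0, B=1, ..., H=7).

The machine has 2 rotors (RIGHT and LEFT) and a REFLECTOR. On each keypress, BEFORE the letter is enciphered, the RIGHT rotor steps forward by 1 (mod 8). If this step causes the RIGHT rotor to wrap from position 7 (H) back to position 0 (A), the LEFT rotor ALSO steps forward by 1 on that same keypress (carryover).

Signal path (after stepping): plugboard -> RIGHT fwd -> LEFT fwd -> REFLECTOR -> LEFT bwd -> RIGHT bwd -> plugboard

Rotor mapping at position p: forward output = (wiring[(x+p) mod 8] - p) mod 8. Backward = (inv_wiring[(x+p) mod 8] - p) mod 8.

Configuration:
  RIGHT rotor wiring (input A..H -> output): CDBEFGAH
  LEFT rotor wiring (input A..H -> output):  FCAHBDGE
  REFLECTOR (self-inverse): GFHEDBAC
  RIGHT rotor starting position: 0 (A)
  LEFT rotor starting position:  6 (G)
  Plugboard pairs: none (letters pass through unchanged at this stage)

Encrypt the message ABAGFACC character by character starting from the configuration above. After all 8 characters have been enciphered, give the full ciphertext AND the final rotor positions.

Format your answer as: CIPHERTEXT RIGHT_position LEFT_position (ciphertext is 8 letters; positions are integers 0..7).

Char 1 ('A'): step: R->1, L=6; A->plug->A->R->C->L->H->refl->C->L'->E->R'->D->plug->D
Char 2 ('B'): step: R->2, L=6; B->plug->B->R->C->L->H->refl->C->L'->E->R'->D->plug->D
Char 3 ('A'): step: R->3, L=6; A->plug->A->R->B->L->G->refl->A->L'->A->R'->G->plug->G
Char 4 ('G'): step: R->4, L=6; G->plug->G->R->F->L->B->refl->F->L'->H->R'->F->plug->F
Char 5 ('F'): step: R->5, L=6; F->plug->F->R->E->L->C->refl->H->L'->C->R'->C->plug->C
Char 6 ('A'): step: R->6, L=6; A->plug->A->R->C->L->H->refl->C->L'->E->R'->C->plug->C
Char 7 ('C'): step: R->7, L=6; C->plug->C->R->E->L->C->refl->H->L'->C->R'->D->plug->D
Char 8 ('C'): step: R->0, L->7 (L advanced); C->plug->C->R->B->L->G->refl->A->L'->E->R'->D->plug->D
Final: ciphertext=DDGFCCDD, RIGHT=0, LEFT=7

Answer: DDGFCCDD 0 7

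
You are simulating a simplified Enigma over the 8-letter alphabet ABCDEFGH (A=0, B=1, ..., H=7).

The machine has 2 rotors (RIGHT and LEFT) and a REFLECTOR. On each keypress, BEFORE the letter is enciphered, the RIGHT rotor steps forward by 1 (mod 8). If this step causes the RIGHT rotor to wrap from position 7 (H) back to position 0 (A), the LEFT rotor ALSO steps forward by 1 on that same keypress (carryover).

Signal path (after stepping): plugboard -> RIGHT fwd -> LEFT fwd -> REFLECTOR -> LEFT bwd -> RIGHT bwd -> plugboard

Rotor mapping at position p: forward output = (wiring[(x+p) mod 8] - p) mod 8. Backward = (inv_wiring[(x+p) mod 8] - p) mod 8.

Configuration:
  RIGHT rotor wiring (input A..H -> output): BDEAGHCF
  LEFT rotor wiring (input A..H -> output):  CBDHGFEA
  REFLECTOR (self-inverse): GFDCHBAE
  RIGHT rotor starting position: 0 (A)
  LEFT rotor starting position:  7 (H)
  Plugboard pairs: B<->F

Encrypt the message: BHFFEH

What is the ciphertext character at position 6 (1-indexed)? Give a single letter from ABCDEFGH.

Char 1 ('B'): step: R->1, L=7; B->plug->F->R->B->L->D->refl->C->L'->C->R'->A->plug->A
Char 2 ('H'): step: R->2, L=7; H->plug->H->R->B->L->D->refl->C->L'->C->R'->A->plug->A
Char 3 ('F'): step: R->3, L=7; F->plug->B->R->D->L->E->refl->H->L'->F->R'->A->plug->A
Char 4 ('F'): step: R->4, L=7; F->plug->B->R->D->L->E->refl->H->L'->F->R'->E->plug->E
Char 5 ('E'): step: R->5, L=7; E->plug->E->R->G->L->G->refl->A->L'->E->R'->D->plug->D
Char 6 ('H'): step: R->6, L=7; H->plug->H->R->B->L->D->refl->C->L'->C->R'->F->plug->B

B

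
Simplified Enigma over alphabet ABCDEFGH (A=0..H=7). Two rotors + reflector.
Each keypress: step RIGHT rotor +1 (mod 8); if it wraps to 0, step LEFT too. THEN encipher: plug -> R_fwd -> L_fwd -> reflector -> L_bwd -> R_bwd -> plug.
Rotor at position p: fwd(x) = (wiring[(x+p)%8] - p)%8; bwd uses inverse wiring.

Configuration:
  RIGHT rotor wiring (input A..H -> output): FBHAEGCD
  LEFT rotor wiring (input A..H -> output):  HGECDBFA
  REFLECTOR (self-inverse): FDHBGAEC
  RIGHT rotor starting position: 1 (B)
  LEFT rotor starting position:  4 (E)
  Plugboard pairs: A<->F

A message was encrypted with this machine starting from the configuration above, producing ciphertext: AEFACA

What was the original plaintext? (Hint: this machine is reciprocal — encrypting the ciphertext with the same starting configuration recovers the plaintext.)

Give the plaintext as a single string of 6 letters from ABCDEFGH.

Answer: BFAEDD

Derivation:
Char 1 ('A'): step: R->2, L=4; A->plug->F->R->B->L->F->refl->A->L'->G->R'->B->plug->B
Char 2 ('E'): step: R->3, L=4; E->plug->E->R->A->L->H->refl->C->L'->F->R'->A->plug->F
Char 3 ('F'): step: R->4, L=4; F->plug->A->R->A->L->H->refl->C->L'->F->R'->F->plug->A
Char 4 ('A'): step: R->5, L=4; A->plug->F->R->C->L->B->refl->D->L'->E->R'->E->plug->E
Char 5 ('C'): step: R->6, L=4; C->plug->C->R->H->L->G->refl->E->L'->D->R'->D->plug->D
Char 6 ('A'): step: R->7, L=4; A->plug->F->R->F->L->C->refl->H->L'->A->R'->D->plug->D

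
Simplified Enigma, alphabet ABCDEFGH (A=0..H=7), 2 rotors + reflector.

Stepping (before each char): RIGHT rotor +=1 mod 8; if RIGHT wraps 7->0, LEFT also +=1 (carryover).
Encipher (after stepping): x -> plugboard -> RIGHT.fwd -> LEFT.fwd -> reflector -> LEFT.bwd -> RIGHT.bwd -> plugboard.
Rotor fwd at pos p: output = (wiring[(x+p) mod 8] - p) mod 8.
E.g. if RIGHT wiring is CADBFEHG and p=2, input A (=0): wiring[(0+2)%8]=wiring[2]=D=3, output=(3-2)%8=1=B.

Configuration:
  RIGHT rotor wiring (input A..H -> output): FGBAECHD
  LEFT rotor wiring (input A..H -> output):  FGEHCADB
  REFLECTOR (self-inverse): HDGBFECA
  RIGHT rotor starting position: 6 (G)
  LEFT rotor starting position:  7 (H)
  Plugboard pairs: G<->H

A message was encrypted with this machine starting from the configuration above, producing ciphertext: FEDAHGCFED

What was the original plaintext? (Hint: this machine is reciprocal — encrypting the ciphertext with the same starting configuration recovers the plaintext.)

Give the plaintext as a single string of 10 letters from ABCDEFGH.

Answer: BCABAEGDAH

Derivation:
Char 1 ('F'): step: R->7, L=7; F->plug->F->R->F->L->D->refl->B->L'->G->R'->B->plug->B
Char 2 ('E'): step: R->0, L->0 (L advanced); E->plug->E->R->E->L->C->refl->G->L'->B->R'->C->plug->C
Char 3 ('D'): step: R->1, L=0; D->plug->D->R->D->L->H->refl->A->L'->F->R'->A->plug->A
Char 4 ('A'): step: R->2, L=0; A->plug->A->R->H->L->B->refl->D->L'->G->R'->B->plug->B
Char 5 ('H'): step: R->3, L=0; H->plug->G->R->D->L->H->refl->A->L'->F->R'->A->plug->A
Char 6 ('G'): step: R->4, L=0; G->plug->H->R->E->L->C->refl->G->L'->B->R'->E->plug->E
Char 7 ('C'): step: R->5, L=0; C->plug->C->R->G->L->D->refl->B->L'->H->R'->H->plug->G
Char 8 ('F'): step: R->6, L=0; F->plug->F->R->C->L->E->refl->F->L'->A->R'->D->plug->D
Char 9 ('E'): step: R->7, L=0; E->plug->E->R->B->L->G->refl->C->L'->E->R'->A->plug->A
Char 10 ('D'): step: R->0, L->1 (L advanced); D->plug->D->R->A->L->F->refl->E->L'->H->R'->G->plug->H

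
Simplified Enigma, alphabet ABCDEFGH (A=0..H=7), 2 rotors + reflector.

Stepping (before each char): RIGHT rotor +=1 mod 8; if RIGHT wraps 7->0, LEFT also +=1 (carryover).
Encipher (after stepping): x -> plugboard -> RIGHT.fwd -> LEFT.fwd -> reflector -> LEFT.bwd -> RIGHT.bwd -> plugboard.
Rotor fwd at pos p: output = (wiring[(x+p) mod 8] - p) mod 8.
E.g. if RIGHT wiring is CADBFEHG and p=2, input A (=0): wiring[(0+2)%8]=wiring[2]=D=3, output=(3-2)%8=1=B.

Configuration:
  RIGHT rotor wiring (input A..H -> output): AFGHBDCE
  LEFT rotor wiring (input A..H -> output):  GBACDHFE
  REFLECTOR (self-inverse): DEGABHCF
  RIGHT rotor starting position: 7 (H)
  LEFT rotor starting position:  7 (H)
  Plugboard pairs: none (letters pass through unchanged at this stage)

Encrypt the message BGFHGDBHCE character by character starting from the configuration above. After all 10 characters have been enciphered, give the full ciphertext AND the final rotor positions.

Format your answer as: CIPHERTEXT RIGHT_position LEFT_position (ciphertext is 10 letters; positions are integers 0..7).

Char 1 ('B'): step: R->0, L->0 (L advanced); B->plug->B->R->F->L->H->refl->F->L'->G->R'->C->plug->C
Char 2 ('G'): step: R->1, L=0; G->plug->G->R->D->L->C->refl->G->L'->A->R'->D->plug->D
Char 3 ('F'): step: R->2, L=0; F->plug->F->R->C->L->A->refl->D->L'->E->R'->A->plug->A
Char 4 ('H'): step: R->3, L=0; H->plug->H->R->D->L->C->refl->G->L'->A->R'->C->plug->C
Char 5 ('G'): step: R->4, L=0; G->plug->G->R->C->L->A->refl->D->L'->E->R'->E->plug->E
Char 6 ('D'): step: R->5, L=0; D->plug->D->R->D->L->C->refl->G->L'->A->R'->E->plug->E
Char 7 ('B'): step: R->6, L=0; B->plug->B->R->G->L->F->refl->H->L'->F->R'->H->plug->H
Char 8 ('H'): step: R->7, L=0; H->plug->H->R->D->L->C->refl->G->L'->A->R'->E->plug->E
Char 9 ('C'): step: R->0, L->1 (L advanced); C->plug->C->R->G->L->D->refl->A->L'->A->R'->A->plug->A
Char 10 ('E'): step: R->1, L=1; E->plug->E->R->C->L->B->refl->E->L'->F->R'->B->plug->B
Final: ciphertext=CDACEEHEAB, RIGHT=1, LEFT=1

Answer: CDACEEHEAB 1 1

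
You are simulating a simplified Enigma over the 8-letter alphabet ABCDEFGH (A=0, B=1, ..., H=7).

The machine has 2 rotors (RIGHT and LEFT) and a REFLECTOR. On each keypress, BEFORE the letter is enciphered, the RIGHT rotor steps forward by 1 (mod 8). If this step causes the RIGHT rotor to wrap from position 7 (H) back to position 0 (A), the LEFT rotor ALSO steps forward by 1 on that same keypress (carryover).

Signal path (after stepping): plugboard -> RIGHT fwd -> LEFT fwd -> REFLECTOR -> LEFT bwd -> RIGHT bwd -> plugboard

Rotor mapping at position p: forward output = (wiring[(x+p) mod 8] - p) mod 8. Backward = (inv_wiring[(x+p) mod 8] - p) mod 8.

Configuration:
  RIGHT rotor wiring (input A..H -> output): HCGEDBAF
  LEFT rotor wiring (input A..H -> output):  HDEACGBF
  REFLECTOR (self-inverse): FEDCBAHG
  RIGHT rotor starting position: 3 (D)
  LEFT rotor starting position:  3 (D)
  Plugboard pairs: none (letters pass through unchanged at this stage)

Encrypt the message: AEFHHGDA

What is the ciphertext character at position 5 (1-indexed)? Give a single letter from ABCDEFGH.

Char 1 ('A'): step: R->4, L=3; A->plug->A->R->H->L->B->refl->E->L'->F->R'->B->plug->B
Char 2 ('E'): step: R->5, L=3; E->plug->E->R->F->L->E->refl->B->L'->H->R'->G->plug->G
Char 3 ('F'): step: R->6, L=3; F->plug->F->R->G->L->A->refl->F->L'->A->R'->E->plug->E
Char 4 ('H'): step: R->7, L=3; H->plug->H->R->B->L->H->refl->G->L'->D->R'->C->plug->C
Char 5 ('H'): step: R->0, L->4 (L advanced); H->plug->H->R->F->L->H->refl->G->L'->A->R'->G->plug->G

G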